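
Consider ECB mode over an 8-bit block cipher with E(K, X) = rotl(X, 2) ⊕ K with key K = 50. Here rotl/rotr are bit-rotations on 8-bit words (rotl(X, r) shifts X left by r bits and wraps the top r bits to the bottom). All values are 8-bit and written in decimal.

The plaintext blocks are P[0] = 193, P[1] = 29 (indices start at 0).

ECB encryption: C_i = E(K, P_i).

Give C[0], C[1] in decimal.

C[0] = 53, C[1] = 70

C[0]: E(K, 193) = 53.
C[1]: E(K, 29) = 70.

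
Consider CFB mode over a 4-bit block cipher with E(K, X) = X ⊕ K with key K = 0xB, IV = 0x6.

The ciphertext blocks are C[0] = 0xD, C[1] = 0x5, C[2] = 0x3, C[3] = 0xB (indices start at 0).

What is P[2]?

P[2] = 0xD

CFB decryption: P_i = C_i ⊕ E(K, C_{i−1}), with C_{−1} = IV.
P[2]: E(K, 0x5) = 0xE; 0x3 ⊕ 0xE = 0xD.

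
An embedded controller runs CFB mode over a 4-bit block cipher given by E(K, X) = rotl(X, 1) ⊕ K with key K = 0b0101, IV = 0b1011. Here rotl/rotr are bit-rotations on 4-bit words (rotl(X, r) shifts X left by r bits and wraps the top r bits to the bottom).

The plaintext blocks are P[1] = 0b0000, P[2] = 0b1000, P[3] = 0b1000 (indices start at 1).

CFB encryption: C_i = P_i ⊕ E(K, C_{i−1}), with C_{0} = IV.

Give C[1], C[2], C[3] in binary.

C[1] = 0b0010, C[2] = 0b1001, C[3] = 0b1110

C[1]: E(K, 0b1011) = 0b0010; 0b0000 ⊕ 0b0010 = 0b0010.
C[2]: E(K, 0b0010) = 0b0001; 0b1000 ⊕ 0b0001 = 0b1001.
C[3]: E(K, 0b1001) = 0b0110; 0b1000 ⊕ 0b0110 = 0b1110.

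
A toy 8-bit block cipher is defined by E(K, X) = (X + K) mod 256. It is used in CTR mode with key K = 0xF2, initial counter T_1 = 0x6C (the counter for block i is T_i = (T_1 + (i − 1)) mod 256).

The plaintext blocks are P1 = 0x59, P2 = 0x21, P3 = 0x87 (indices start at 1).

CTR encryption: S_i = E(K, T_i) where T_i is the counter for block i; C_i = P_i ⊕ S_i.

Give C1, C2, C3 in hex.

C1 = 0x07, C2 = 0x7E, C3 = 0xE7

C1: T = 0x6C, S = E(K, T) = 0x5E; 0x59 ⊕ 0x5E = 0x07.
C2: T = 0x6D, S = E(K, T) = 0x5F; 0x21 ⊕ 0x5F = 0x7E.
C3: T = 0x6E, S = E(K, T) = 0x60; 0x87 ⊕ 0x60 = 0xE7.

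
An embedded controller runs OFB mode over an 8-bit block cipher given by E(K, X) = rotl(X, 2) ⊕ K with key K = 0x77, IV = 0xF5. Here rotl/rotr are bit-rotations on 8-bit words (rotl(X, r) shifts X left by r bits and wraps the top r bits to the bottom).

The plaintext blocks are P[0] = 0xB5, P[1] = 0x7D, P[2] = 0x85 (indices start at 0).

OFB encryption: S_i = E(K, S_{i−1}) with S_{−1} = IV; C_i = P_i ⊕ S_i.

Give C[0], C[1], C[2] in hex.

C[0] = 0x15, C[1] = 0x88, C[2] = 0x25

C[0]: S = E(K, 0xF5) = 0xA0; 0xB5 ⊕ 0xA0 = 0x15.
C[1]: S = E(K, 0xA0) = 0xF5; 0x7D ⊕ 0xF5 = 0x88.
C[2]: S = E(K, 0xF5) = 0xA0; 0x85 ⊕ 0xA0 = 0x25.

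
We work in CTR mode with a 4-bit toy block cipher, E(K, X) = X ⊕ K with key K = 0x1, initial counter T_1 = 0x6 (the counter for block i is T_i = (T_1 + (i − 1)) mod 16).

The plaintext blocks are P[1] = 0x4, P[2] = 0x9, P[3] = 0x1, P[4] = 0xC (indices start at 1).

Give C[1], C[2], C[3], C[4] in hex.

CTR encryption: S_i = E(K, T_i) where T_i is the counter for block i; C_i = P_i ⊕ S_i.
C[1]: T = 0x6, S = E(K, T) = 0x7; 0x4 ⊕ 0x7 = 0x3.
C[2]: T = 0x7, S = E(K, T) = 0x6; 0x9 ⊕ 0x6 = 0xF.
C[3]: T = 0x8, S = E(K, T) = 0x9; 0x1 ⊕ 0x9 = 0x8.
C[4]: T = 0x9, S = E(K, T) = 0x8; 0xC ⊕ 0x8 = 0x4.

C[1] = 0x3, C[2] = 0xF, C[3] = 0x8, C[4] = 0x4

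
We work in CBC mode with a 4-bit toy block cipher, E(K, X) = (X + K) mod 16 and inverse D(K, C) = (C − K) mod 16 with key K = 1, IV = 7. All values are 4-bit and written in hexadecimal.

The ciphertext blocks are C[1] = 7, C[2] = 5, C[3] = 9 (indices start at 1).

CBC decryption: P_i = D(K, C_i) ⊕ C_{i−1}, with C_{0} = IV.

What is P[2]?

P[2] = 3

P[2]: D(K, 5) = 4; 4 ⊕ 7 = 3.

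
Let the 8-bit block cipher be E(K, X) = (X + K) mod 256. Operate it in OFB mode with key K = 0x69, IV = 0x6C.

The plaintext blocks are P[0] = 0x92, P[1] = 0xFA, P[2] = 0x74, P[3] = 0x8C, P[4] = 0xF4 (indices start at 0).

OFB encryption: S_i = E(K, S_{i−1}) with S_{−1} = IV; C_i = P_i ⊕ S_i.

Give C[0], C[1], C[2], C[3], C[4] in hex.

C[0]: S = E(K, 0x6C) = 0xD5; 0x92 ⊕ 0xD5 = 0x47.
C[1]: S = E(K, 0xD5) = 0x3E; 0xFA ⊕ 0x3E = 0xC4.
C[2]: S = E(K, 0x3E) = 0xA7; 0x74 ⊕ 0xA7 = 0xD3.
C[3]: S = E(K, 0xA7) = 0x10; 0x8C ⊕ 0x10 = 0x9C.
C[4]: S = E(K, 0x10) = 0x79; 0xF4 ⊕ 0x79 = 0x8D.

C[0] = 0x47, C[1] = 0xC4, C[2] = 0xD3, C[3] = 0x9C, C[4] = 0x8D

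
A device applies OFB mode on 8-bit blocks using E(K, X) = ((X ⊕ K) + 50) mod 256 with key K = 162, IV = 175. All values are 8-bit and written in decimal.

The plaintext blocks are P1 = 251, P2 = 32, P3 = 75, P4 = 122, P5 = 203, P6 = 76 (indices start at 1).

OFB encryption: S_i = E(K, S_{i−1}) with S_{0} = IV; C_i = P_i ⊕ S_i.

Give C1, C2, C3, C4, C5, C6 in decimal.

C1: S = E(K, 175) = 63; 251 ⊕ 63 = 196.
C2: S = E(K, 63) = 207; 32 ⊕ 207 = 239.
C3: S = E(K, 207) = 159; 75 ⊕ 159 = 212.
C4: S = E(K, 159) = 111; 122 ⊕ 111 = 21.
C5: S = E(K, 111) = 255; 203 ⊕ 255 = 52.
C6: S = E(K, 255) = 143; 76 ⊕ 143 = 195.

C1 = 196, C2 = 239, C3 = 212, C4 = 21, C5 = 52, C6 = 195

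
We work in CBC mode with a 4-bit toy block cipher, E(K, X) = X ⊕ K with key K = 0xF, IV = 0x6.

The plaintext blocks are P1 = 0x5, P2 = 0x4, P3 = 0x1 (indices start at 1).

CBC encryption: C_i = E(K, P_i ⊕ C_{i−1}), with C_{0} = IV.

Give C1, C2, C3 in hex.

C1 = 0xC, C2 = 0x7, C3 = 0x9

C1: P1 ⊕ 0x6 = 0x3; E(K, 0x3) = 0xC.
C2: P2 ⊕ 0xC = 0x8; E(K, 0x8) = 0x7.
C3: P3 ⊕ 0x7 = 0x6; E(K, 0x6) = 0x9.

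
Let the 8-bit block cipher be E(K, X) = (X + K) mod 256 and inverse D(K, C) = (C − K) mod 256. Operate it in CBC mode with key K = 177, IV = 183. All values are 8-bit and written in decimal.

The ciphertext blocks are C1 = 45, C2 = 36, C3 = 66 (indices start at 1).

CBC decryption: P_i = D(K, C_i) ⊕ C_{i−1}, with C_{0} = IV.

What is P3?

P3: D(K, 66) = 145; 145 ⊕ 36 = 181.

P3 = 181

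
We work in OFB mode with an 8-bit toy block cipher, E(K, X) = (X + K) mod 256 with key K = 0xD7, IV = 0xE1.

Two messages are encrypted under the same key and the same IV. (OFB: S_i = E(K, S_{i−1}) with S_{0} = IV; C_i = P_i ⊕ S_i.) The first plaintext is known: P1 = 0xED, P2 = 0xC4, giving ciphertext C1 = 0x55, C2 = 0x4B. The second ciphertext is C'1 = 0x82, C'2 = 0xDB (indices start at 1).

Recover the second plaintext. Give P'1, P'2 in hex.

In OFB with a reused IV, both messages share the same keystream S_i, so C_i ⊕ C'_i = P_i ⊕ P'_i and thus P'_i = P_i ⊕ C_i ⊕ C'_i.
P'1: 0xED ⊕ 0x55 ⊕ 0x82 = 0x3A.
P'2: 0xC4 ⊕ 0x4B ⊕ 0xDB = 0x54.

P'1 = 0x3A, P'2 = 0x54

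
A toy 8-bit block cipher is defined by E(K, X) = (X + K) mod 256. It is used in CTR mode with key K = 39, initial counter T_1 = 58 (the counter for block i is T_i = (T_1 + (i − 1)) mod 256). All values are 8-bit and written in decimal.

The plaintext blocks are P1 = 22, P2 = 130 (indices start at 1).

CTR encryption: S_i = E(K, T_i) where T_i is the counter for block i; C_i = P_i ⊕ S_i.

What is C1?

C1 = 119

C1: T = 58, S = E(K, T) = 97; 22 ⊕ 97 = 119.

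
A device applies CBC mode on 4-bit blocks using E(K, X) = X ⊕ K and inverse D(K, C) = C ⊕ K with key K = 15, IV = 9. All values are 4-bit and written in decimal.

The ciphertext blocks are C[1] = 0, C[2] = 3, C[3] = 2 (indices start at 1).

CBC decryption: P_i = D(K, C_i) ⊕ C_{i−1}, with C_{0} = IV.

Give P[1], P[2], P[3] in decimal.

P[1]: D(K, 0) = 15; 15 ⊕ 9 = 6.
P[2]: D(K, 3) = 12; 12 ⊕ 0 = 12.
P[3]: D(K, 2) = 13; 13 ⊕ 3 = 14.

P[1] = 6, P[2] = 12, P[3] = 14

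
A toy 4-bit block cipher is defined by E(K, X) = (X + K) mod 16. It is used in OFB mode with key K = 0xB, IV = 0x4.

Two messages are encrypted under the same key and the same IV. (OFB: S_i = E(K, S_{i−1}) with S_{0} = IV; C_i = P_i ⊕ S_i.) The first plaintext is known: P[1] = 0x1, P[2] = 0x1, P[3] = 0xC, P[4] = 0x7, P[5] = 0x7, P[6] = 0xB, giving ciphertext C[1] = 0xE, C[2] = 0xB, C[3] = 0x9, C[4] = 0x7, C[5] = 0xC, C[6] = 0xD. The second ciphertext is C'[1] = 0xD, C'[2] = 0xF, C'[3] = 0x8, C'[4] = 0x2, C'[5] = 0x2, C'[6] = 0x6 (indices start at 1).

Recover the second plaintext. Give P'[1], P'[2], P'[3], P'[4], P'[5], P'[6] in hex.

P'[1] = 0x2, P'[2] = 0x5, P'[3] = 0xD, P'[4] = 0x2, P'[5] = 0x9, P'[6] = 0x0

In OFB with a reused IV, both messages share the same keystream S_i, so C_i ⊕ C'_i = P_i ⊕ P'_i and thus P'_i = P_i ⊕ C_i ⊕ C'_i.
P'[1]: 0x1 ⊕ 0xE ⊕ 0xD = 0x2.
P'[2]: 0x1 ⊕ 0xB ⊕ 0xF = 0x5.
P'[3]: 0xC ⊕ 0x9 ⊕ 0x8 = 0xD.
P'[4]: 0x7 ⊕ 0x7 ⊕ 0x2 = 0x2.
P'[5]: 0x7 ⊕ 0xC ⊕ 0x2 = 0x9.
P'[6]: 0xB ⊕ 0xD ⊕ 0x6 = 0x0.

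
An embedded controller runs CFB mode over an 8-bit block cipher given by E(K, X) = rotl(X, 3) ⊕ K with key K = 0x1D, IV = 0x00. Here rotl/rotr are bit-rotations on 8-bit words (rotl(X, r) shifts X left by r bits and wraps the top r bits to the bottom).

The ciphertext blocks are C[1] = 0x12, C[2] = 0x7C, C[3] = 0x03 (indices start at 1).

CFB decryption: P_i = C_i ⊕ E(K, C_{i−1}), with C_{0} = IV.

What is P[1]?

P[1]: E(K, 0x00) = 0x1D; 0x12 ⊕ 0x1D = 0x0F.

P[1] = 0x0F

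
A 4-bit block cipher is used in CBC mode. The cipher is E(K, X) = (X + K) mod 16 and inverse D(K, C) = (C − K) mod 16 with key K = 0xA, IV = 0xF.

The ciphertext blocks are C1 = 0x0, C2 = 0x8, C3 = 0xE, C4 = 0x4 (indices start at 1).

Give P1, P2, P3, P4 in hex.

P1 = 0x9, P2 = 0xE, P3 = 0xC, P4 = 0x4

CBC decryption: P_i = D(K, C_i) ⊕ C_{i−1}, with C_{0} = IV.
P1: D(K, 0x0) = 0x6; 0x6 ⊕ 0xF = 0x9.
P2: D(K, 0x8) = 0xE; 0xE ⊕ 0x0 = 0xE.
P3: D(K, 0xE) = 0x4; 0x4 ⊕ 0x8 = 0xC.
P4: D(K, 0x4) = 0xA; 0xA ⊕ 0xE = 0x4.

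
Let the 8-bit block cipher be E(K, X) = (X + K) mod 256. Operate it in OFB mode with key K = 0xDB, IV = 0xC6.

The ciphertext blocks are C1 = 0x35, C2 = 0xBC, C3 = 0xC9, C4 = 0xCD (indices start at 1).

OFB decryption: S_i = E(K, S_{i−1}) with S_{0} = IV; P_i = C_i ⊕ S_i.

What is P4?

P1: S = E(K, 0xC6) = 0xA1; 0x35 ⊕ 0xA1 = 0x94.
P2: S = E(K, 0xA1) = 0x7C; 0xBC ⊕ 0x7C = 0xC0.
P3: S = E(K, 0x7C) = 0x57; 0xC9 ⊕ 0x57 = 0x9E.
P4: S = E(K, 0x57) = 0x32; 0xCD ⊕ 0x32 = 0xFF.

P4 = 0xFF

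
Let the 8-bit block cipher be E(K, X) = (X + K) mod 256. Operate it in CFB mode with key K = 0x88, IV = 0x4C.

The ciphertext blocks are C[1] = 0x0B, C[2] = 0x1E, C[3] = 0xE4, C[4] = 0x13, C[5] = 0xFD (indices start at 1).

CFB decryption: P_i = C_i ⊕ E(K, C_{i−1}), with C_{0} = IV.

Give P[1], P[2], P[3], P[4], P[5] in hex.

P[1] = 0xDF, P[2] = 0x8D, P[3] = 0x42, P[4] = 0x7F, P[5] = 0x66

P[1]: E(K, 0x4C) = 0xD4; 0x0B ⊕ 0xD4 = 0xDF.
P[2]: E(K, 0x0B) = 0x93; 0x1E ⊕ 0x93 = 0x8D.
P[3]: E(K, 0x1E) = 0xA6; 0xE4 ⊕ 0xA6 = 0x42.
P[4]: E(K, 0xE4) = 0x6C; 0x13 ⊕ 0x6C = 0x7F.
P[5]: E(K, 0x13) = 0x9B; 0xFD ⊕ 0x9B = 0x66.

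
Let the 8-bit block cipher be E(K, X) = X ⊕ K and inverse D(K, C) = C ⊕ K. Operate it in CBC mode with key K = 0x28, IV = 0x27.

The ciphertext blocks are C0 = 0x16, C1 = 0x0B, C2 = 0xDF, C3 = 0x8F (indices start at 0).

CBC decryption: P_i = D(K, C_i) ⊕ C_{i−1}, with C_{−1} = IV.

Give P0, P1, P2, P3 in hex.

P0: D(K, 0x16) = 0x3E; 0x3E ⊕ 0x27 = 0x19.
P1: D(K, 0x0B) = 0x23; 0x23 ⊕ 0x16 = 0x35.
P2: D(K, 0xDF) = 0xF7; 0xF7 ⊕ 0x0B = 0xFC.
P3: D(K, 0x8F) = 0xA7; 0xA7 ⊕ 0xDF = 0x78.

P0 = 0x19, P1 = 0x35, P2 = 0xFC, P3 = 0x78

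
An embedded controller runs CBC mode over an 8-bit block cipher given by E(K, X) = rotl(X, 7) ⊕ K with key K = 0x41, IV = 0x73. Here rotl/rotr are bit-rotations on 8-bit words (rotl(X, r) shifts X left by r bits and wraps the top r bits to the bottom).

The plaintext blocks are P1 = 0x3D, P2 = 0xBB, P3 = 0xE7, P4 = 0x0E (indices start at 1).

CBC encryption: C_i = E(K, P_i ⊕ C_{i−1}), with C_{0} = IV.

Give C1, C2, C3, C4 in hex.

C1: P1 ⊕ 0x73 = 0x4E; E(K, 0x4E) = 0x66.
C2: P2 ⊕ 0x66 = 0xDD; E(K, 0xDD) = 0xAF.
C3: P3 ⊕ 0xAF = 0x48; E(K, 0x48) = 0x65.
C4: P4 ⊕ 0x65 = 0x6B; E(K, 0x6B) = 0xF4.

C1 = 0x66, C2 = 0xAF, C3 = 0x65, C4 = 0xF4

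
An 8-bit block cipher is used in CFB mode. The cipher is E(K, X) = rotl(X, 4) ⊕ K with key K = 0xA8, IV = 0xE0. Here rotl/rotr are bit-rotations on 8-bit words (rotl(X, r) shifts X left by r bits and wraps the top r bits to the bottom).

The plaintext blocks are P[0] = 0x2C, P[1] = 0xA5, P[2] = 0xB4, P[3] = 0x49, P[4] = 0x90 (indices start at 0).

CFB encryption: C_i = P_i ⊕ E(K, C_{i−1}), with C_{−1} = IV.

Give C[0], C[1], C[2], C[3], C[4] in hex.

C[0] = 0x8A, C[1] = 0xA5, C[2] = 0x46, C[3] = 0x85, C[4] = 0x60

C[0]: E(K, 0xE0) = 0xA6; 0x2C ⊕ 0xA6 = 0x8A.
C[1]: E(K, 0x8A) = 0x00; 0xA5 ⊕ 0x00 = 0xA5.
C[2]: E(K, 0xA5) = 0xF2; 0xB4 ⊕ 0xF2 = 0x46.
C[3]: E(K, 0x46) = 0xCC; 0x49 ⊕ 0xCC = 0x85.
C[4]: E(K, 0x85) = 0xF0; 0x90 ⊕ 0xF0 = 0x60.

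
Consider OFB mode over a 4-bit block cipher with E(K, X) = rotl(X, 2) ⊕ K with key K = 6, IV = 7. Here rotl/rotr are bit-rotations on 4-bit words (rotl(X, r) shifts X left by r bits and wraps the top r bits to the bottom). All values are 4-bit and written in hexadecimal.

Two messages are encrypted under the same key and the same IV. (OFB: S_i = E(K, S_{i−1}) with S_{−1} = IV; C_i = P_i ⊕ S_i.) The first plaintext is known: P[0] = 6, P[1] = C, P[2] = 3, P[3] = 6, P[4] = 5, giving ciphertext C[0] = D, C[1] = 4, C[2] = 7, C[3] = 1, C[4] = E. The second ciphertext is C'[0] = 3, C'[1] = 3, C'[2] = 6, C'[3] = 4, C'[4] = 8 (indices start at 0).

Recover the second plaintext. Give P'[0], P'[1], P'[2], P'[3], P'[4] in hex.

In OFB with a reused IV, both messages share the same keystream S_i, so C_i ⊕ C'_i = P_i ⊕ P'_i and thus P'_i = P_i ⊕ C_i ⊕ C'_i.
P'[0]: 6 ⊕ D ⊕ 3 = 8.
P'[1]: C ⊕ 4 ⊕ 3 = B.
P'[2]: 3 ⊕ 7 ⊕ 6 = 2.
P'[3]: 6 ⊕ 1 ⊕ 4 = 3.
P'[4]: 5 ⊕ E ⊕ 8 = 3.

P'[0] = 8, P'[1] = B, P'[2] = 2, P'[3] = 3, P'[4] = 3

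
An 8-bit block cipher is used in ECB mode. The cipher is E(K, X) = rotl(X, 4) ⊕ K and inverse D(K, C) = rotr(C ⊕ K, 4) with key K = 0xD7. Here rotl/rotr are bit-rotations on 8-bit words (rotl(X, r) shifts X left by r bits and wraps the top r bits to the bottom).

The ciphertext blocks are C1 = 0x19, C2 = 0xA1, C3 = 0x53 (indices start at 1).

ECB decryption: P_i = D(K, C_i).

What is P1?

P1: D(K, 0x19) = 0xEC.

P1 = 0xEC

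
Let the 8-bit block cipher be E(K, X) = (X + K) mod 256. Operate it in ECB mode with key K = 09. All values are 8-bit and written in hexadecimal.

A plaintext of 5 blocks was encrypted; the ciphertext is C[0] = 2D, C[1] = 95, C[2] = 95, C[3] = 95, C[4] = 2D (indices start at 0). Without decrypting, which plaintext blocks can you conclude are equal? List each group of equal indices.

P[0] = P[4]; P[1] = P[2] = P[3]

ECB encrypts each block independently with the same key, so equal ciphertext blocks imply equal plaintext blocks.
C[0] = C[4] = 2D, so P[0] = P[4].
C[1] = C[2] = C[3] = 95, so P[1] = P[2] = P[3].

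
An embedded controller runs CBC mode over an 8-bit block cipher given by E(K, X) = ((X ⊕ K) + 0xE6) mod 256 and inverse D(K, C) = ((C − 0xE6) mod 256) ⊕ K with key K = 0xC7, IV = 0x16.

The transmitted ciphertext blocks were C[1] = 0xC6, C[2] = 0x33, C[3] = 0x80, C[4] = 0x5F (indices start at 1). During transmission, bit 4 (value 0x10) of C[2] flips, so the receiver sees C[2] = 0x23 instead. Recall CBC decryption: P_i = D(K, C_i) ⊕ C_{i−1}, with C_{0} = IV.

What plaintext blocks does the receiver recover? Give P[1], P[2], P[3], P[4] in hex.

P[1] = 0x31, P[2] = 0x3C, P[3] = 0x7E, P[4] = 0x3E

Only C[2] changed, to 0x23. In CBC, a change in C_i garbles P_i and flips the same bit in P_{i+1}. Decrypting the received ciphertext:
P[1]: D(K, 0xC6) = 0x27; 0x27 ⊕ 0x16 = 0x31.
P[2]: D(K, 0x23) = 0xFA; 0xFA ⊕ 0xC6 = 0x3C.
P[3]: D(K, 0x80) = 0x5D; 0x5D ⊕ 0x23 = 0x7E.
P[4]: D(K, 0x5F) = 0xBE; 0xBE ⊕ 0x80 = 0x3E.
Blocks that differ from the original plaintext: P[2], P[3].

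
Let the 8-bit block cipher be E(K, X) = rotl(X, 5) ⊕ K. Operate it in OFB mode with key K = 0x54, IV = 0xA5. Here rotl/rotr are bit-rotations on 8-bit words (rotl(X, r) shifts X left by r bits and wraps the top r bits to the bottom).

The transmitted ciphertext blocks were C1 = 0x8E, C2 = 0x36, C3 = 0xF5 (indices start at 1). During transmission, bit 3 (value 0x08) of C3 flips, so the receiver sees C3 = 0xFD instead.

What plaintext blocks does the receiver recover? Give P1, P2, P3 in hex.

P1 = 0x6E, P2 = 0x7E, P3 = 0xA0

OFB decryption: S_i = E(K, S_{i−1}) with S_{0} = IV; P_i = C_i ⊕ S_i.
Only C3 changed, to 0xFD. In OFB, a change in C_i flips the same bit in P_i only; the keystream is unaffected. Decrypting the received ciphertext:
P1: S = E(K, 0xA5) = 0xE0; 0x8E ⊕ 0xE0 = 0x6E.
P2: S = E(K, 0xE0) = 0x48; 0x36 ⊕ 0x48 = 0x7E.
P3: S = E(K, 0x48) = 0x5D; 0xFD ⊕ 0x5D = 0xA0.
Blocks that differ from the original plaintext: P3.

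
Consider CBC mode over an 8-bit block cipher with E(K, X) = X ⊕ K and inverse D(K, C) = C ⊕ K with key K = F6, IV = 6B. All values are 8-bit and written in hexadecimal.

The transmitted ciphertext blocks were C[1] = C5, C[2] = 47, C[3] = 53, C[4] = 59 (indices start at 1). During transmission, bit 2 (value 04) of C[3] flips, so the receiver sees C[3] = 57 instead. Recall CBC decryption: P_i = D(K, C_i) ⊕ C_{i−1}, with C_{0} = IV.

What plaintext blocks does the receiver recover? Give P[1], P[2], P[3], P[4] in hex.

Only C[3] changed, to 57. In CBC, a change in C_i garbles P_i and flips the same bit in P_{i+1}. Decrypting the received ciphertext:
P[1]: D(K, C5) = 33; 33 ⊕ 6B = 58.
P[2]: D(K, 47) = B1; B1 ⊕ C5 = 74.
P[3]: D(K, 57) = A1; A1 ⊕ 47 = E6.
P[4]: D(K, 59) = AF; AF ⊕ 57 = F8.
Blocks that differ from the original plaintext: P[3], P[4].

P[1] = 58, P[2] = 74, P[3] = E6, P[4] = F8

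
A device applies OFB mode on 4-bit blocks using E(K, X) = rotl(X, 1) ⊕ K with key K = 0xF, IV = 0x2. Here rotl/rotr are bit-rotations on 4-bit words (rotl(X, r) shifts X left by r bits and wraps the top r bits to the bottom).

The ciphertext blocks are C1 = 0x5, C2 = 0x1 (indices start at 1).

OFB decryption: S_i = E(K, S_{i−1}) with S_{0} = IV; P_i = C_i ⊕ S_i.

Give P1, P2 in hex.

P1: S = E(K, 0x2) = 0xB; 0x5 ⊕ 0xB = 0xE.
P2: S = E(K, 0xB) = 0x8; 0x1 ⊕ 0x8 = 0x9.

P1 = 0xE, P2 = 0x9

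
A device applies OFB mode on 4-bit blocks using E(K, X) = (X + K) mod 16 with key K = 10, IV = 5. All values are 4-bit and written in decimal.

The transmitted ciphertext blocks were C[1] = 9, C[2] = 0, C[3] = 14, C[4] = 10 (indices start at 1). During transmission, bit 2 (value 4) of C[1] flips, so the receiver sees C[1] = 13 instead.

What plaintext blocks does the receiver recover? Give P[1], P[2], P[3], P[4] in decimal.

P[1] = 2, P[2] = 9, P[3] = 13, P[4] = 7

OFB decryption: S_i = E(K, S_{i−1}) with S_{0} = IV; P_i = C_i ⊕ S_i.
Only C[1] changed, to 13. In OFB, a change in C_i flips the same bit in P_i only; the keystream is unaffected. Decrypting the received ciphertext:
P[1]: S = E(K, 5) = 15; 13 ⊕ 15 = 2.
P[2]: S = E(K, 15) = 9; 0 ⊕ 9 = 9.
P[3]: S = E(K, 9) = 3; 14 ⊕ 3 = 13.
P[4]: S = E(K, 3) = 13; 10 ⊕ 13 = 7.
Blocks that differ from the original plaintext: P[1].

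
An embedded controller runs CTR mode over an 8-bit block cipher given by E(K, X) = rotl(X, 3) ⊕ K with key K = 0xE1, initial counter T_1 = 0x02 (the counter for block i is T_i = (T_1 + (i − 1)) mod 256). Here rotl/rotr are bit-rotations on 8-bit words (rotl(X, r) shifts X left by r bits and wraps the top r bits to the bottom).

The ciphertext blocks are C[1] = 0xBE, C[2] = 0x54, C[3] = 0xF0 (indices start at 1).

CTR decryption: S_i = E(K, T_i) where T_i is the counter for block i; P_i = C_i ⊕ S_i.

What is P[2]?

P[2] = 0xAD

P[2]: T = 0x03, S = E(K, T) = 0xF9; 0x54 ⊕ 0xF9 = 0xAD.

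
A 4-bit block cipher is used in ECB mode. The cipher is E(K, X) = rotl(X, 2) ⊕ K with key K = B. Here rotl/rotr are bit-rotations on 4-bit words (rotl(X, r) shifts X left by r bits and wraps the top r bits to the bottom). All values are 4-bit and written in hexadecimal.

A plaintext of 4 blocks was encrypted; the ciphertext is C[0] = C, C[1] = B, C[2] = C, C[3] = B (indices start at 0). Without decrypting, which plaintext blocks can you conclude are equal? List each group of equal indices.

ECB encrypts each block independently with the same key, so equal ciphertext blocks imply equal plaintext blocks.
C[0] = C[2] = C, so P[0] = P[2].
C[1] = C[3] = B, so P[1] = P[3].

P[0] = P[2]; P[1] = P[3]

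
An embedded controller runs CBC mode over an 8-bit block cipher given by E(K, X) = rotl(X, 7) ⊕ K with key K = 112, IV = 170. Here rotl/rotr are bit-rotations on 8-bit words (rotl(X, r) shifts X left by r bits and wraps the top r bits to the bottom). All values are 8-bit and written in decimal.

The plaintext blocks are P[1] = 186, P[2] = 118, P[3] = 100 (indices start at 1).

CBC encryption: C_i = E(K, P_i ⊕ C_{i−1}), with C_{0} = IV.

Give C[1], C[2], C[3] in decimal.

C[1]: P[1] ⊕ 170 = 16; E(K, 16) = 120.
C[2]: P[2] ⊕ 120 = 14; E(K, 14) = 119.
C[3]: P[3] ⊕ 119 = 19; E(K, 19) = 249.

C[1] = 120, C[2] = 119, C[3] = 249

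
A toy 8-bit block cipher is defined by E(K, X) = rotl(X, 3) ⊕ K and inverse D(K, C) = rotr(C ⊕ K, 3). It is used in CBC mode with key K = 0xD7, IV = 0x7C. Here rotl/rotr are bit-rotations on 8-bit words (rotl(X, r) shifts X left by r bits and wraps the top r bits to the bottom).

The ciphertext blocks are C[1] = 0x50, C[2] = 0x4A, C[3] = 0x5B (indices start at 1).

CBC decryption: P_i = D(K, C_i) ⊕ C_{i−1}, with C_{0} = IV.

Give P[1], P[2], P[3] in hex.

P[1] = 0x8C, P[2] = 0xE3, P[3] = 0xDB

P[1]: D(K, 0x50) = 0xF0; 0xF0 ⊕ 0x7C = 0x8C.
P[2]: D(K, 0x4A) = 0xB3; 0xB3 ⊕ 0x50 = 0xE3.
P[3]: D(K, 0x5B) = 0x91; 0x91 ⊕ 0x4A = 0xDB.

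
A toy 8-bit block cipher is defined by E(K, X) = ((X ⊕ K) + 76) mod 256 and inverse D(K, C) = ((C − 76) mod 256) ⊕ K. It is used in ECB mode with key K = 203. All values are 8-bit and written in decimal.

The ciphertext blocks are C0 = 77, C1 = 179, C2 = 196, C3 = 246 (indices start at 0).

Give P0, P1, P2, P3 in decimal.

ECB decryption: P_i = D(K, C_i).
P0: D(K, 77) = 202.
P1: D(K, 179) = 172.
P2: D(K, 196) = 179.
P3: D(K, 246) = 97.

P0 = 202, P1 = 172, P2 = 179, P3 = 97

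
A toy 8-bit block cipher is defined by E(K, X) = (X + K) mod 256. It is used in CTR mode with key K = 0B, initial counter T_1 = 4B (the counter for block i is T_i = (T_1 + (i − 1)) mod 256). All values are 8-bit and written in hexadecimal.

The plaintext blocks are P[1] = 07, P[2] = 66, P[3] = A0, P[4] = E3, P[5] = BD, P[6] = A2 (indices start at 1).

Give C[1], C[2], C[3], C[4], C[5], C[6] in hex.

CTR encryption: S_i = E(K, T_i) where T_i is the counter for block i; C_i = P_i ⊕ S_i.
C[1]: T = 4B, S = E(K, T) = 56; 07 ⊕ 56 = 51.
C[2]: T = 4C, S = E(K, T) = 57; 66 ⊕ 57 = 31.
C[3]: T = 4D, S = E(K, T) = 58; A0 ⊕ 58 = F8.
C[4]: T = 4E, S = E(K, T) = 59; E3 ⊕ 59 = BA.
C[5]: T = 4F, S = E(K, T) = 5A; BD ⊕ 5A = E7.
C[6]: T = 50, S = E(K, T) = 5B; A2 ⊕ 5B = F9.

C[1] = 51, C[2] = 31, C[3] = F8, C[4] = BA, C[5] = E7, C[6] = F9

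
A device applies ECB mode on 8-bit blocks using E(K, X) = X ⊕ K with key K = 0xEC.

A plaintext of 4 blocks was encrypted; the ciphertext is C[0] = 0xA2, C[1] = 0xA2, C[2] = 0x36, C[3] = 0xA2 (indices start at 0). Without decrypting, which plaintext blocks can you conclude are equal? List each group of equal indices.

P[0] = P[1] = P[3]

ECB encrypts each block independently with the same key, so equal ciphertext blocks imply equal plaintext blocks.
C[0] = C[1] = C[3] = 0xA2, so P[0] = P[1] = P[3].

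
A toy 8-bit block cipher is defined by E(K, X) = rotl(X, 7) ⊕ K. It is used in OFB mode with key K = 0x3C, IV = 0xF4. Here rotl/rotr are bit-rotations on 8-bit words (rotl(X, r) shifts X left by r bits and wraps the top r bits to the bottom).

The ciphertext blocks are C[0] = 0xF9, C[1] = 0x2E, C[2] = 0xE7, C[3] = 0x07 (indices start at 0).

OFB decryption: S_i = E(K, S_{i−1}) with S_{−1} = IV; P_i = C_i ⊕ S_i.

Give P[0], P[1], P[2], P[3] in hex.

P[0] = 0xBF, P[1] = 0x31, P[2] = 0x54, P[3] = 0xE2

P[0]: S = E(K, 0xF4) = 0x46; 0xF9 ⊕ 0x46 = 0xBF.
P[1]: S = E(K, 0x46) = 0x1F; 0x2E ⊕ 0x1F = 0x31.
P[2]: S = E(K, 0x1F) = 0xB3; 0xE7 ⊕ 0xB3 = 0x54.
P[3]: S = E(K, 0xB3) = 0xE5; 0x07 ⊕ 0xE5 = 0xE2.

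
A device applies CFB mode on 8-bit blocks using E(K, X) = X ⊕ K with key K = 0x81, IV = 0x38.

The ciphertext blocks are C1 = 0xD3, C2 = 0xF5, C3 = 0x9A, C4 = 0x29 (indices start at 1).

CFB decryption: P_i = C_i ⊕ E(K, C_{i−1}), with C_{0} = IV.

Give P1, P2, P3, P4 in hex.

P1 = 0x6A, P2 = 0xA7, P3 = 0xEE, P4 = 0x32

P1: E(K, 0x38) = 0xB9; 0xD3 ⊕ 0xB9 = 0x6A.
P2: E(K, 0xD3) = 0x52; 0xF5 ⊕ 0x52 = 0xA7.
P3: E(K, 0xF5) = 0x74; 0x9A ⊕ 0x74 = 0xEE.
P4: E(K, 0x9A) = 0x1B; 0x29 ⊕ 0x1B = 0x32.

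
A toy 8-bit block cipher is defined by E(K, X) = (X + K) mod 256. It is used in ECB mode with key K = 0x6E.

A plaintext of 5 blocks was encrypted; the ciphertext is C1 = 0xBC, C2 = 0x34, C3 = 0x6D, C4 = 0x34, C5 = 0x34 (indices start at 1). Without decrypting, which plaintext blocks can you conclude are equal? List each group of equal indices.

ECB encrypts each block independently with the same key, so equal ciphertext blocks imply equal plaintext blocks.
C2 = C4 = C5 = 0x34, so P2 = P4 = P5.

P2 = P4 = P5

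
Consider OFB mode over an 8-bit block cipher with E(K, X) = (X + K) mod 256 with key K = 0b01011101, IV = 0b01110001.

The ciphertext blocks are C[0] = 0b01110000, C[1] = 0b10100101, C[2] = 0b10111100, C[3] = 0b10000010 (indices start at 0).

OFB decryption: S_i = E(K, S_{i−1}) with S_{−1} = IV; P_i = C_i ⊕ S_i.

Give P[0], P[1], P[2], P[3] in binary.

P[0]: S = E(K, 0b01110001) = 0b11001110; 0b01110000 ⊕ 0b11001110 = 0b10111110.
P[1]: S = E(K, 0b11001110) = 0b00101011; 0b10100101 ⊕ 0b00101011 = 0b10001110.
P[2]: S = E(K, 0b00101011) = 0b10001000; 0b10111100 ⊕ 0b10001000 = 0b00110100.
P[3]: S = E(K, 0b10001000) = 0b11100101; 0b10000010 ⊕ 0b11100101 = 0b01100111.

P[0] = 0b10111110, P[1] = 0b10001110, P[2] = 0b00110100, P[3] = 0b01100111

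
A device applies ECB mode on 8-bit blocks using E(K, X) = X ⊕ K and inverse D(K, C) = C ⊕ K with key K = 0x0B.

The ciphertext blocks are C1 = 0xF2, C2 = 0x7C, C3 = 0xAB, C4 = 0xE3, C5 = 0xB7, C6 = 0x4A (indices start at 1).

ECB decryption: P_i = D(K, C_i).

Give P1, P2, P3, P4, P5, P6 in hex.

P1 = 0xF9, P2 = 0x77, P3 = 0xA0, P4 = 0xE8, P5 = 0xBC, P6 = 0x41

P1: D(K, 0xF2) = 0xF9.
P2: D(K, 0x7C) = 0x77.
P3: D(K, 0xAB) = 0xA0.
P4: D(K, 0xE3) = 0xE8.
P5: D(K, 0xB7) = 0xBC.
P6: D(K, 0x4A) = 0x41.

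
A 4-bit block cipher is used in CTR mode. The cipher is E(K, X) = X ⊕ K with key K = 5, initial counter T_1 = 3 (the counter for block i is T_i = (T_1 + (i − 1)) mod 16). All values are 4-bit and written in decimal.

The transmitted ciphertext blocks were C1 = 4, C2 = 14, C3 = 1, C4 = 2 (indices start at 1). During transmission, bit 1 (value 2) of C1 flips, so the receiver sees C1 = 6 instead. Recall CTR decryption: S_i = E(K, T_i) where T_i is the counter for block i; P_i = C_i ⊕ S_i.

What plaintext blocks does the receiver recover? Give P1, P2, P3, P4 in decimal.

P1 = 0, P2 = 15, P3 = 1, P4 = 1

Only C1 changed, to 6. In CTR, a change in C_i flips the same bit in P_i only; the keystream is unaffected. Decrypting the received ciphertext:
P1: T = 3, S = E(K, T) = 6; 6 ⊕ 6 = 0.
P2: T = 4, S = E(K, T) = 1; 14 ⊕ 1 = 15.
P3: T = 5, S = E(K, T) = 0; 1 ⊕ 0 = 1.
P4: T = 6, S = E(K, T) = 3; 2 ⊕ 3 = 1.
Blocks that differ from the original plaintext: P1.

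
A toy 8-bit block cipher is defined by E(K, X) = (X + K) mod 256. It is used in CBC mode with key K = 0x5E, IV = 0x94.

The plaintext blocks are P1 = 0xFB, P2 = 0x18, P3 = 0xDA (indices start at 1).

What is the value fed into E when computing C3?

0xE9

CBC encryption: C_i = E(K, P_i ⊕ C_{i−1}), with C_{0} = IV.
C1: P1 ⊕ 0x94 = 0x6F; E(K, 0x6F) = 0xCD.
C2: P2 ⊕ 0xCD = 0xD5; E(K, 0xD5) = 0x33.
C3: P3 ⊕ 0x33 = 0xE9; E(K, 0xE9) = 0x47.
So the input to E for block 3 is 0xE9.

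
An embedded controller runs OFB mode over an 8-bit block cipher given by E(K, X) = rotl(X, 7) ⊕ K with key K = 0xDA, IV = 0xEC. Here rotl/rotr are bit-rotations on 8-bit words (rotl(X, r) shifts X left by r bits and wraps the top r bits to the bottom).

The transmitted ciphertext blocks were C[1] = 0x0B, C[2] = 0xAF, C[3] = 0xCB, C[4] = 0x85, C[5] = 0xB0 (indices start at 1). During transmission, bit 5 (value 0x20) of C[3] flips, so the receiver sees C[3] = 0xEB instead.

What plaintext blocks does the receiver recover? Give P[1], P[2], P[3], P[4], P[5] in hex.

P[1] = 0xA7, P[2] = 0x23, P[3] = 0x77, P[4] = 0x11, P[5] = 0x20

OFB decryption: S_i = E(K, S_{i−1}) with S_{0} = IV; P_i = C_i ⊕ S_i.
Only C[3] changed, to 0xEB. In OFB, a change in C_i flips the same bit in P_i only; the keystream is unaffected. Decrypting the received ciphertext:
P[1]: S = E(K, 0xEC) = 0xAC; 0x0B ⊕ 0xAC = 0xA7.
P[2]: S = E(K, 0xAC) = 0x8C; 0xAF ⊕ 0x8C = 0x23.
P[3]: S = E(K, 0x8C) = 0x9C; 0xEB ⊕ 0x9C = 0x77.
P[4]: S = E(K, 0x9C) = 0x94; 0x85 ⊕ 0x94 = 0x11.
P[5]: S = E(K, 0x94) = 0x90; 0xB0 ⊕ 0x90 = 0x20.
Blocks that differ from the original plaintext: P[3].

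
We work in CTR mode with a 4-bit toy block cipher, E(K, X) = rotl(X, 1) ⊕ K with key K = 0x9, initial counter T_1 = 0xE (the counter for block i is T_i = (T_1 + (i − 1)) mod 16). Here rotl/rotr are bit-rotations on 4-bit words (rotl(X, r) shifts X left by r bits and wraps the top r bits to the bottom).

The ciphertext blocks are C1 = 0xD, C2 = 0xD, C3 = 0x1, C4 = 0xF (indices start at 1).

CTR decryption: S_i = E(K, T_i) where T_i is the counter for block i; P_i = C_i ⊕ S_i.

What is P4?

P4 = 0x4

P4: T = 0x1, S = E(K, T) = 0xB; 0xF ⊕ 0xB = 0x4.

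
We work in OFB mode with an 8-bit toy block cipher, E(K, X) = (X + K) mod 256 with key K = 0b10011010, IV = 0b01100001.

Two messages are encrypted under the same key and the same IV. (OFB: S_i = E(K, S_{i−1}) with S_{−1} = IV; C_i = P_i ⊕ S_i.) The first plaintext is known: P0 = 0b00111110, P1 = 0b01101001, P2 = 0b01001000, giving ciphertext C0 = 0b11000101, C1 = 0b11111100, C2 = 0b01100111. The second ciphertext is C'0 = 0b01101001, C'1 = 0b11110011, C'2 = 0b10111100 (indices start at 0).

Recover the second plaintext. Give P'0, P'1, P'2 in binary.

In OFB with a reused IV, both messages share the same keystream S_i, so C_i ⊕ C'_i = P_i ⊕ P'_i and thus P'_i = P_i ⊕ C_i ⊕ C'_i.
P'0: 0b00111110 ⊕ 0b11000101 ⊕ 0b01101001 = 0b10010010.
P'1: 0b01101001 ⊕ 0b11111100 ⊕ 0b11110011 = 0b01100110.
P'2: 0b01001000 ⊕ 0b01100111 ⊕ 0b10111100 = 0b10010011.

P'0 = 0b10010010, P'1 = 0b01100110, P'2 = 0b10010011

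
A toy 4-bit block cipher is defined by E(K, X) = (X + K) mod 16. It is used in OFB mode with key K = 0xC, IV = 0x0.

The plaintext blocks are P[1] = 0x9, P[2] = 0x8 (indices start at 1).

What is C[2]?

OFB encryption: S_i = E(K, S_{i−1}) with S_{0} = IV; C_i = P_i ⊕ S_i.
C[1]: S = E(K, 0x0) = 0xC; 0x9 ⊕ 0xC = 0x5.
C[2]: S = E(K, 0xC) = 0x8; 0x8 ⊕ 0x8 = 0x0.

C[2] = 0x0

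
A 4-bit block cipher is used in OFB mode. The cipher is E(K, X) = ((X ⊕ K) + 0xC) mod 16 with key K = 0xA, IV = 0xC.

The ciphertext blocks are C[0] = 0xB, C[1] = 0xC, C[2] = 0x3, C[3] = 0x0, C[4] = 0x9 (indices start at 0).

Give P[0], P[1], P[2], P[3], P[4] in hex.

OFB decryption: S_i = E(K, S_{i−1}) with S_{−1} = IV; P_i = C_i ⊕ S_i.
P[0]: S = E(K, 0xC) = 0x2; 0xB ⊕ 0x2 = 0x9.
P[1]: S = E(K, 0x2) = 0x4; 0xC ⊕ 0x4 = 0x8.
P[2]: S = E(K, 0x4) = 0xA; 0x3 ⊕ 0xA = 0x9.
P[3]: S = E(K, 0xA) = 0xC; 0x0 ⊕ 0xC = 0xC.
P[4]: S = E(K, 0xC) = 0x2; 0x9 ⊕ 0x2 = 0xB.

P[0] = 0x9, P[1] = 0x8, P[2] = 0x9, P[3] = 0xC, P[4] = 0xB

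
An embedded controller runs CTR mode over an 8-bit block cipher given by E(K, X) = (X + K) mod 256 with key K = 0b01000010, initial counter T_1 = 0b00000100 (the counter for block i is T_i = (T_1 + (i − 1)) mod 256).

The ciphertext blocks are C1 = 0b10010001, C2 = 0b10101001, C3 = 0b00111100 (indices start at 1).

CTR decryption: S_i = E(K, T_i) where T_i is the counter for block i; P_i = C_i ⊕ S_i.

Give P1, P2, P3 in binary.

P1: T = 0b00000100, S = E(K, T) = 0b01000110; 0b10010001 ⊕ 0b01000110 = 0b11010111.
P2: T = 0b00000101, S = E(K, T) = 0b01000111; 0b10101001 ⊕ 0b01000111 = 0b11101110.
P3: T = 0b00000110, S = E(K, T) = 0b01001000; 0b00111100 ⊕ 0b01001000 = 0b01110100.

P1 = 0b11010111, P2 = 0b11101110, P3 = 0b01110100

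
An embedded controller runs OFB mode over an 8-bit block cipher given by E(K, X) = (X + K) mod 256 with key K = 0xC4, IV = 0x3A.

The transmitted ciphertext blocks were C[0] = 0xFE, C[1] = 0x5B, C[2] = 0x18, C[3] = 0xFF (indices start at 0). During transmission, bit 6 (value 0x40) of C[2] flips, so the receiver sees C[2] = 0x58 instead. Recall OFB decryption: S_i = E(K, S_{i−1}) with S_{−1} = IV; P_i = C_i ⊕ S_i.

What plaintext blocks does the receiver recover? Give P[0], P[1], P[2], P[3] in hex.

P[0] = 0x00, P[1] = 0x99, P[2] = 0xDE, P[3] = 0xB5

Only C[2] changed, to 0x58. In OFB, a change in C_i flips the same bit in P_i only; the keystream is unaffected. Decrypting the received ciphertext:
P[0]: S = E(K, 0x3A) = 0xFE; 0xFE ⊕ 0xFE = 0x00.
P[1]: S = E(K, 0xFE) = 0xC2; 0x5B ⊕ 0xC2 = 0x99.
P[2]: S = E(K, 0xC2) = 0x86; 0x58 ⊕ 0x86 = 0xDE.
P[3]: S = E(K, 0x86) = 0x4A; 0xFF ⊕ 0x4A = 0xB5.
Blocks that differ from the original plaintext: P[2].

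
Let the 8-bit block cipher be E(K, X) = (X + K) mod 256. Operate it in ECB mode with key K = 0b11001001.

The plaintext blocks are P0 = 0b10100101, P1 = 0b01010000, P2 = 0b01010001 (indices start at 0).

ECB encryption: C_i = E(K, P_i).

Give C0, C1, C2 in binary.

C0: E(K, 0b10100101) = 0b01101110.
C1: E(K, 0b01010000) = 0b00011001.
C2: E(K, 0b01010001) = 0b00011010.

C0 = 0b01101110, C1 = 0b00011001, C2 = 0b00011010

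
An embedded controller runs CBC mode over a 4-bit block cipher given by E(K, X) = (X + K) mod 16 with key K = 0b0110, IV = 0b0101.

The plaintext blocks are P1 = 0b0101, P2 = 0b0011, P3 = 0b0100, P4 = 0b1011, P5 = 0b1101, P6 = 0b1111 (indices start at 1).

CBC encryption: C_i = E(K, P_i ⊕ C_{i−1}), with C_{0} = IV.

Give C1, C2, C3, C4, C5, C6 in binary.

C1 = 0b0110, C2 = 0b1011, C3 = 0b0101, C4 = 0b0100, C5 = 0b1111, C6 = 0b0110

C1: P1 ⊕ 0b0101 = 0b0000; E(K, 0b0000) = 0b0110.
C2: P2 ⊕ 0b0110 = 0b0101; E(K, 0b0101) = 0b1011.
C3: P3 ⊕ 0b1011 = 0b1111; E(K, 0b1111) = 0b0101.
C4: P4 ⊕ 0b0101 = 0b1110; E(K, 0b1110) = 0b0100.
C5: P5 ⊕ 0b0100 = 0b1001; E(K, 0b1001) = 0b1111.
C6: P6 ⊕ 0b1111 = 0b0000; E(K, 0b0000) = 0b0110.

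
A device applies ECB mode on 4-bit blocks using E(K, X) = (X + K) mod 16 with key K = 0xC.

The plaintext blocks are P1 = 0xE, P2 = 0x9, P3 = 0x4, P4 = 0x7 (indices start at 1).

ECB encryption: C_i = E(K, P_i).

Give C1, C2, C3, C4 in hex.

C1 = 0xA, C2 = 0x5, C3 = 0x0, C4 = 0x3

C1: E(K, 0xE) = 0xA.
C2: E(K, 0x9) = 0x5.
C3: E(K, 0x4) = 0x0.
C4: E(K, 0x7) = 0x3.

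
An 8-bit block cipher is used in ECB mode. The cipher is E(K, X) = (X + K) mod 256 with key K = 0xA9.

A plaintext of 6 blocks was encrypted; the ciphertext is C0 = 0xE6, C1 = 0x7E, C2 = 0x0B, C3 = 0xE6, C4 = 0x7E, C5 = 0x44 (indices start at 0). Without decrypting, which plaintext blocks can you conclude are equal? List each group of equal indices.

P0 = P3; P1 = P4

ECB encrypts each block independently with the same key, so equal ciphertext blocks imply equal plaintext blocks.
C0 = C3 = 0xE6, so P0 = P3.
C1 = C4 = 0x7E, so P1 = P4.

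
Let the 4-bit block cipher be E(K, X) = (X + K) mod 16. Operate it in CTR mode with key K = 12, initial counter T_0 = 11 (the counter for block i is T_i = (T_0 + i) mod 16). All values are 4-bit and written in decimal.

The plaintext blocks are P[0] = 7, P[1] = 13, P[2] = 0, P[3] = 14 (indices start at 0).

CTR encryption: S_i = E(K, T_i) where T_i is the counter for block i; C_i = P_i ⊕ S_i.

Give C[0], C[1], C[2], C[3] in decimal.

C[0] = 0, C[1] = 5, C[2] = 9, C[3] = 4

C[0]: T = 11, S = E(K, T) = 7; 7 ⊕ 7 = 0.
C[1]: T = 12, S = E(K, T) = 8; 13 ⊕ 8 = 5.
C[2]: T = 13, S = E(K, T) = 9; 0 ⊕ 9 = 9.
C[3]: T = 14, S = E(K, T) = 10; 14 ⊕ 10 = 4.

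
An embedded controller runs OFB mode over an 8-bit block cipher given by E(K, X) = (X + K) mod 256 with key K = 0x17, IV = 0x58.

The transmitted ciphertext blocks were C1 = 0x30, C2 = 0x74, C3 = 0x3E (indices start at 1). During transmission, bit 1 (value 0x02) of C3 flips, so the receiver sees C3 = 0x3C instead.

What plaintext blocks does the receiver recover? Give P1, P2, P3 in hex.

OFB decryption: S_i = E(K, S_{i−1}) with S_{0} = IV; P_i = C_i ⊕ S_i.
Only C3 changed, to 0x3C. In OFB, a change in C_i flips the same bit in P_i only; the keystream is unaffected. Decrypting the received ciphertext:
P1: S = E(K, 0x58) = 0x6F; 0x30 ⊕ 0x6F = 0x5F.
P2: S = E(K, 0x6F) = 0x86; 0x74 ⊕ 0x86 = 0xF2.
P3: S = E(K, 0x86) = 0x9D; 0x3C ⊕ 0x9D = 0xA1.
Blocks that differ from the original plaintext: P3.

P1 = 0x5F, P2 = 0xF2, P3 = 0xA1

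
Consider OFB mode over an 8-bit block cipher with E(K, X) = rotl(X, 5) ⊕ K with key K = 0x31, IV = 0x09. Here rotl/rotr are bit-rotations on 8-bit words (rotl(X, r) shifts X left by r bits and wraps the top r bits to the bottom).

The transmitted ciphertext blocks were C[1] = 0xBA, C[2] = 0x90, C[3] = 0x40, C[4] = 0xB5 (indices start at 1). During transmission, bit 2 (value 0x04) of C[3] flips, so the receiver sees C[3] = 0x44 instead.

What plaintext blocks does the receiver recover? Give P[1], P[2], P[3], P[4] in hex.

P[1] = 0xAA, P[2] = 0xA3, P[3] = 0x13, P[4] = 0x6E

OFB decryption: S_i = E(K, S_{i−1}) with S_{0} = IV; P_i = C_i ⊕ S_i.
Only C[3] changed, to 0x44. In OFB, a change in C_i flips the same bit in P_i only; the keystream is unaffected. Decrypting the received ciphertext:
P[1]: S = E(K, 0x09) = 0x10; 0xBA ⊕ 0x10 = 0xAA.
P[2]: S = E(K, 0x10) = 0x33; 0x90 ⊕ 0x33 = 0xA3.
P[3]: S = E(K, 0x33) = 0x57; 0x44 ⊕ 0x57 = 0x13.
P[4]: S = E(K, 0x57) = 0xDB; 0xB5 ⊕ 0xDB = 0x6E.
Blocks that differ from the original plaintext: P[3].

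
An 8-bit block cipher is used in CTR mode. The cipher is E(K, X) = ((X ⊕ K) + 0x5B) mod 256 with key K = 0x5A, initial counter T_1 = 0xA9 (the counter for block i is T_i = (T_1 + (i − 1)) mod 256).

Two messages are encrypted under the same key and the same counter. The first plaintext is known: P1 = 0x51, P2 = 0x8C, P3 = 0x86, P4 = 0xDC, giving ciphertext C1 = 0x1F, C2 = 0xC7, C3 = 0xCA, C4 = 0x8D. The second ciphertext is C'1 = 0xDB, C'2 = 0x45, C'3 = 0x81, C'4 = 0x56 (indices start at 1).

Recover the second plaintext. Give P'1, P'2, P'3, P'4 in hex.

In CTR with a reused counter, both messages share the same keystream S_i, so C_i ⊕ C'_i = P_i ⊕ P'_i and thus P'_i = P_i ⊕ C_i ⊕ C'_i.
P'1: 0x51 ⊕ 0x1F ⊕ 0xDB = 0x95.
P'2: 0x8C ⊕ 0xC7 ⊕ 0x45 = 0x0E.
P'3: 0x86 ⊕ 0xCA ⊕ 0x81 = 0xCD.
P'4: 0xDC ⊕ 0x8D ⊕ 0x56 = 0x07.

P'1 = 0x95, P'2 = 0x0E, P'3 = 0xCD, P'4 = 0x07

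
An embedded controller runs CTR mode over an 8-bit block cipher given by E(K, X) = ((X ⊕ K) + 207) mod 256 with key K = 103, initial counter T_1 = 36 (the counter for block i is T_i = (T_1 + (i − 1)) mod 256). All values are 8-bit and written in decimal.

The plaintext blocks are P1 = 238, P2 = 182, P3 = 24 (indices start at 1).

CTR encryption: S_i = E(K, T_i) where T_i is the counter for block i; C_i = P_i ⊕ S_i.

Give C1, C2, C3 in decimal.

C1: T = 36, S = E(K, T) = 18; 238 ⊕ 18 = 252.
C2: T = 37, S = E(K, T) = 17; 182 ⊕ 17 = 167.
C3: T = 38, S = E(K, T) = 16; 24 ⊕ 16 = 8.

C1 = 252, C2 = 167, C3 = 8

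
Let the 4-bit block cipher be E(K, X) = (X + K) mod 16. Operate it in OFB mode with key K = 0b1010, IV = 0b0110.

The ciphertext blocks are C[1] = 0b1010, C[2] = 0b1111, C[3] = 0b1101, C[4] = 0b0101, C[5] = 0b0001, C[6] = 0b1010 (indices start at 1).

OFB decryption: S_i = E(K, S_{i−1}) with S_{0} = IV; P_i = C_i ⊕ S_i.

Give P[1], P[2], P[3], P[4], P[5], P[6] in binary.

P[1]: S = E(K, 0b0110) = 0b0000; 0b1010 ⊕ 0b0000 = 0b1010.
P[2]: S = E(K, 0b0000) = 0b1010; 0b1111 ⊕ 0b1010 = 0b0101.
P[3]: S = E(K, 0b1010) = 0b0100; 0b1101 ⊕ 0b0100 = 0b1001.
P[4]: S = E(K, 0b0100) = 0b1110; 0b0101 ⊕ 0b1110 = 0b1011.
P[5]: S = E(K, 0b1110) = 0b1000; 0b0001 ⊕ 0b1000 = 0b1001.
P[6]: S = E(K, 0b1000) = 0b0010; 0b1010 ⊕ 0b0010 = 0b1000.

P[1] = 0b1010, P[2] = 0b0101, P[3] = 0b1001, P[4] = 0b1011, P[5] = 0b1001, P[6] = 0b1000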